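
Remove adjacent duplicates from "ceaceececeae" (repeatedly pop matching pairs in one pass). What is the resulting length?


Input: ceaceececeae
Stack-based adjacent duplicate removal:
  Read 'c': push. Stack: c
  Read 'e': push. Stack: ce
  Read 'a': push. Stack: cea
  Read 'c': push. Stack: ceac
  Read 'e': push. Stack: ceace
  Read 'e': matches stack top 'e' => pop. Stack: ceac
  Read 'c': matches stack top 'c' => pop. Stack: cea
  Read 'e': push. Stack: ceae
  Read 'c': push. Stack: ceaec
  Read 'e': push. Stack: ceaece
  Read 'a': push. Stack: ceaecea
  Read 'e': push. Stack: ceaeceae
Final stack: "ceaeceae" (length 8)

8


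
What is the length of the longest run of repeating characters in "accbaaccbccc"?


Input: "accbaaccbccc"
Scanning for longest run:
  Position 1 ('c'): new char, reset run to 1
  Position 2 ('c'): continues run of 'c', length=2
  Position 3 ('b'): new char, reset run to 1
  Position 4 ('a'): new char, reset run to 1
  Position 5 ('a'): continues run of 'a', length=2
  Position 6 ('c'): new char, reset run to 1
  Position 7 ('c'): continues run of 'c', length=2
  Position 8 ('b'): new char, reset run to 1
  Position 9 ('c'): new char, reset run to 1
  Position 10 ('c'): continues run of 'c', length=2
  Position 11 ('c'): continues run of 'c', length=3
Longest run: 'c' with length 3

3


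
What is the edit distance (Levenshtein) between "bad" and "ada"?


Computing edit distance: "bad" -> "ada"
DP table:
           a    d    a
      0    1    2    3
  b   1    1    2    3
  a   2    1    2    2
  d   3    2    1    2
Edit distance = dp[3][3] = 2

2


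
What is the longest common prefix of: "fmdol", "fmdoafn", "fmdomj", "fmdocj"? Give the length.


Words: fmdol, fmdoafn, fmdomj, fmdocj
  Position 0: all 'f' => match
  Position 1: all 'm' => match
  Position 2: all 'd' => match
  Position 3: all 'o' => match
  Position 4: ('l', 'a', 'm', 'c') => mismatch, stop
LCP = "fmdo" (length 4)

4


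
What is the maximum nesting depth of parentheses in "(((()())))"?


Input: "(((()())))"
Tracking depth:
  Position 0 '(': depth becomes 1
  Position 1 '(': depth becomes 2
  Position 2 '(': depth becomes 3
  Position 3 '(': depth becomes 4
  Position 4 ')': depth becomes 3
  Position 5 '(': depth becomes 4
  Position 6 ')': depth becomes 3
  Position 7 ')': depth becomes 2
  Position 8 ')': depth becomes 1
  Position 9 ')': depth becomes 0
Maximum depth reached: 4

4


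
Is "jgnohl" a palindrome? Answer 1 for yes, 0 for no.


Input: jgnohl
Reversed: lhongj
  Compare pos 0 ('j') with pos 5 ('l'): MISMATCH
  Compare pos 1 ('g') with pos 4 ('h'): MISMATCH
  Compare pos 2 ('n') with pos 3 ('o'): MISMATCH
Result: not a palindrome

0


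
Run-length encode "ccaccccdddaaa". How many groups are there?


Input: ccaccccdddaaa
Scanning for consecutive runs:
  Group 1: 'c' x 2 (positions 0-1)
  Group 2: 'a' x 1 (positions 2-2)
  Group 3: 'c' x 4 (positions 3-6)
  Group 4: 'd' x 3 (positions 7-9)
  Group 5: 'a' x 3 (positions 10-12)
Total groups: 5

5


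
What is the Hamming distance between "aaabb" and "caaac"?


Comparing "aaabb" and "caaac" position by position:
  Position 0: 'a' vs 'c' => differ
  Position 1: 'a' vs 'a' => same
  Position 2: 'a' vs 'a' => same
  Position 3: 'b' vs 'a' => differ
  Position 4: 'b' vs 'c' => differ
Total differences (Hamming distance): 3

3


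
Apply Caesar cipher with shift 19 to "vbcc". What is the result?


Caesar cipher: shift "vbcc" by 19
  'v' (pos 21) + 19 = pos 14 = 'o'
  'b' (pos 1) + 19 = pos 20 = 'u'
  'c' (pos 2) + 19 = pos 21 = 'v'
  'c' (pos 2) + 19 = pos 21 = 'v'
Result: ouvv

ouvv


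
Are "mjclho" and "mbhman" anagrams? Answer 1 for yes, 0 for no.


Strings: "mjclho", "mbhman"
Sorted first:  chjlmo
Sorted second: abhmmn
Differ at position 0: 'c' vs 'a' => not anagrams

0


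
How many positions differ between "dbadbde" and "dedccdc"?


Comparing "dbadbde" and "dedccdc" position by position:
  Position 0: 'd' vs 'd' => same
  Position 1: 'b' vs 'e' => DIFFER
  Position 2: 'a' vs 'd' => DIFFER
  Position 3: 'd' vs 'c' => DIFFER
  Position 4: 'b' vs 'c' => DIFFER
  Position 5: 'd' vs 'd' => same
  Position 6: 'e' vs 'c' => DIFFER
Positions that differ: 5

5


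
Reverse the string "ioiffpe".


Input: ioiffpe
Reading characters right to left:
  Position 6: 'e'
  Position 5: 'p'
  Position 4: 'f'
  Position 3: 'f'
  Position 2: 'i'
  Position 1: 'o'
  Position 0: 'i'
Reversed: epffioi

epffioi


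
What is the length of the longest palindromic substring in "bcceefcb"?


Input: "bcceefcb"
Checking substrings for palindromes:
  [1:3] "cc" (len 2) => palindrome
  [3:5] "ee" (len 2) => palindrome
Longest palindromic substring: "cc" with length 2

2


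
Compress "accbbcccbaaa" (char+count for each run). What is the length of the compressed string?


Input: accbbcccbaaa
Runs:
  'a' x 1 => "a1"
  'c' x 2 => "c2"
  'b' x 2 => "b2"
  'c' x 3 => "c3"
  'b' x 1 => "b1"
  'a' x 3 => "a3"
Compressed: "a1c2b2c3b1a3"
Compressed length: 12

12


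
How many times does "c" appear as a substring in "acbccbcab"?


Searching for "c" in "acbccbcab"
Scanning each position:
  Position 0: "a" => no
  Position 1: "c" => MATCH
  Position 2: "b" => no
  Position 3: "c" => MATCH
  Position 4: "c" => MATCH
  Position 5: "b" => no
  Position 6: "c" => MATCH
  Position 7: "a" => no
  Position 8: "b" => no
Total occurrences: 4

4


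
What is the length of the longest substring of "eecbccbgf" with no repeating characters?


Input: "eecbccbgf"
Sliding window (track last position of each char):
  Position 0 ('e'): window [0,0] length 1 -- new best
  Position 1 ('e'): repeat (last at 0), move window start to 1
  Position 1 ('e'): window [1,1] length 1
  Position 2 ('c'): window [1,2] length 2 -- new best
  Position 3 ('b'): window [1,3] length 3 -- new best
  Position 4 ('c'): repeat (last at 2), move window start to 3
  Position 4 ('c'): window [3,4] length 2
  Position 5 ('c'): repeat (last at 4), move window start to 5
  Position 5 ('c'): window [5,5] length 1
  Position 6 ('b'): window [5,6] length 2
  Position 7 ('g'): window [5,7] length 3
  Position 8 ('f'): window [5,8] length 4 -- new best
Longest substring with no repeats: "cbgf" with length 4

4


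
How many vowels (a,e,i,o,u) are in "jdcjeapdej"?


Input: jdcjeapdej
Checking each character:
  'j' at position 0: consonant
  'd' at position 1: consonant
  'c' at position 2: consonant
  'j' at position 3: consonant
  'e' at position 4: vowel (running total: 1)
  'a' at position 5: vowel (running total: 2)
  'p' at position 6: consonant
  'd' at position 7: consonant
  'e' at position 8: vowel (running total: 3)
  'j' at position 9: consonant
Total vowels: 3

3


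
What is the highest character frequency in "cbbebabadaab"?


Input: cbbebabadaab
Character counts:
  'a': 4
  'b': 5
  'c': 1
  'd': 1
  'e': 1
Maximum frequency: 5

5


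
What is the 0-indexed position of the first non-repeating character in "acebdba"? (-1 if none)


Input: acebdba
Character frequencies:
  'a': 2
  'b': 2
  'c': 1
  'd': 1
  'e': 1
Scanning left to right for freq == 1:
  Position 0 ('a'): freq=2, skip
  Position 1 ('c'): unique! => answer = 1

1


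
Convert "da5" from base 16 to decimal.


Input: "da5" in base 16
Positional expansion:
  Digit 'd' (value 13) x 16^2 = 3328
  Digit 'a' (value 10) x 16^1 = 160
  Digit '5' (value 5) x 16^0 = 5
Sum = 3493

3493


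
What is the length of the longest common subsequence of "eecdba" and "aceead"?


LCS of "eecdba" and "aceead"
DP table:
           a    c    e    e    a    d
      0    0    0    0    0    0    0
  e   0    0    0    1    1    1    1
  e   0    0    0    1    2    2    2
  c   0    0    1    1    2    2    2
  d   0    0    1    1    2    2    3
  b   0    0    1    1    2    2    3
  a   0    1    1    1    2    3    3
LCS length = dp[6][6] = 3

3


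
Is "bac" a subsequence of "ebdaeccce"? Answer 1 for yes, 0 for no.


Check if "bac" is a subsequence of "ebdaeccce"
Greedy scan:
  Position 0 ('e'): no match needed
  Position 1 ('b'): matches sub[0] = 'b'
  Position 2 ('d'): no match needed
  Position 3 ('a'): matches sub[1] = 'a'
  Position 4 ('e'): no match needed
  Position 5 ('c'): matches sub[2] = 'c'
  Position 6 ('c'): no match needed
  Position 7 ('c'): no match needed
  Position 8 ('e'): no match needed
All 3 characters matched => is a subsequence

1


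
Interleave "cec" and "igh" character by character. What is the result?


Interleaving "cec" and "igh":
  Position 0: 'c' from first, 'i' from second => "ci"
  Position 1: 'e' from first, 'g' from second => "eg"
  Position 2: 'c' from first, 'h' from second => "ch"
Result: ciegch

ciegch


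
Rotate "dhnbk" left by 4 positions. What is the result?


Input: "dhnbk", rotate left by 4
First 4 characters: "dhnb"
Remaining characters: "k"
Concatenate remaining + first: "k" + "dhnb" = "kdhnb"

kdhnb


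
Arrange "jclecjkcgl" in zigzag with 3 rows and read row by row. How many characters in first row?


Zigzag "jclecjkcgl" into 3 rows:
Placing characters:
  'j' => row 0
  'c' => row 1
  'l' => row 2
  'e' => row 1
  'c' => row 0
  'j' => row 1
  'k' => row 2
  'c' => row 1
  'g' => row 0
  'l' => row 1
Rows:
  Row 0: "jcg"
  Row 1: "cejcl"
  Row 2: "lk"
First row length: 3

3


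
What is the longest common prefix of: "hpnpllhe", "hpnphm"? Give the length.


Words: hpnpllhe, hpnphm
  Position 0: all 'h' => match
  Position 1: all 'p' => match
  Position 2: all 'n' => match
  Position 3: all 'p' => match
  Position 4: ('l', 'h') => mismatch, stop
LCP = "hpnp" (length 4)

4


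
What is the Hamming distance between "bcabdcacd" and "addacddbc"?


Comparing "bcabdcacd" and "addacddbc" position by position:
  Position 0: 'b' vs 'a' => differ
  Position 1: 'c' vs 'd' => differ
  Position 2: 'a' vs 'd' => differ
  Position 3: 'b' vs 'a' => differ
  Position 4: 'd' vs 'c' => differ
  Position 5: 'c' vs 'd' => differ
  Position 6: 'a' vs 'd' => differ
  Position 7: 'c' vs 'b' => differ
  Position 8: 'd' vs 'c' => differ
Total differences (Hamming distance): 9

9


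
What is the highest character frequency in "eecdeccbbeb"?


Input: eecdeccbbeb
Character counts:
  'b': 3
  'c': 3
  'd': 1
  'e': 4
Maximum frequency: 4

4


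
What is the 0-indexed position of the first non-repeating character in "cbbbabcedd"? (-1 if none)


Input: cbbbabcedd
Character frequencies:
  'a': 1
  'b': 4
  'c': 2
  'd': 2
  'e': 1
Scanning left to right for freq == 1:
  Position 0 ('c'): freq=2, skip
  Position 1 ('b'): freq=4, skip
  Position 2 ('b'): freq=4, skip
  Position 3 ('b'): freq=4, skip
  Position 4 ('a'): unique! => answer = 4

4


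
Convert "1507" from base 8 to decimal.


Input: "1507" in base 8
Positional expansion:
  Digit '1' (value 1) x 8^3 = 512
  Digit '5' (value 5) x 8^2 = 320
  Digit '0' (value 0) x 8^1 = 0
  Digit '7' (value 7) x 8^0 = 7
Sum = 839

839


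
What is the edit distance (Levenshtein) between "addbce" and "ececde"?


Computing edit distance: "addbce" -> "ececde"
DP table:
           e    c    e    c    d    e
      0    1    2    3    4    5    6
  a   1    1    2    3    4    5    6
  d   2    2    2    3    4    4    5
  d   3    3    3    3    4    4    5
  b   4    4    4    4    4    5    5
  c   5    5    4    5    4    5    6
  e   6    5    5    4    5    5    5
Edit distance = dp[6][6] = 5

5


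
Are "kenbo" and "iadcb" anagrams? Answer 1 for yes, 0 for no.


Strings: "kenbo", "iadcb"
Sorted first:  bekno
Sorted second: abcdi
Differ at position 0: 'b' vs 'a' => not anagrams

0


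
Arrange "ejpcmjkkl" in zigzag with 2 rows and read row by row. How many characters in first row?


Zigzag "ejpcmjkkl" into 2 rows:
Placing characters:
  'e' => row 0
  'j' => row 1
  'p' => row 0
  'c' => row 1
  'm' => row 0
  'j' => row 1
  'k' => row 0
  'k' => row 1
  'l' => row 0
Rows:
  Row 0: "epmkl"
  Row 1: "jcjk"
First row length: 5

5


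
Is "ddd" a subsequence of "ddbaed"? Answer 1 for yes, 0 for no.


Check if "ddd" is a subsequence of "ddbaed"
Greedy scan:
  Position 0 ('d'): matches sub[0] = 'd'
  Position 1 ('d'): matches sub[1] = 'd'
  Position 2 ('b'): no match needed
  Position 3 ('a'): no match needed
  Position 4 ('e'): no match needed
  Position 5 ('d'): matches sub[2] = 'd'
All 3 characters matched => is a subsequence

1


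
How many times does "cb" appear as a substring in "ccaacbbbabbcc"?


Searching for "cb" in "ccaacbbbabbcc"
Scanning each position:
  Position 0: "cc" => no
  Position 1: "ca" => no
  Position 2: "aa" => no
  Position 3: "ac" => no
  Position 4: "cb" => MATCH
  Position 5: "bb" => no
  Position 6: "bb" => no
  Position 7: "ba" => no
  Position 8: "ab" => no
  Position 9: "bb" => no
  Position 10: "bc" => no
  Position 11: "cc" => no
Total occurrences: 1

1


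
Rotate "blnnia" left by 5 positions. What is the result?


Input: "blnnia", rotate left by 5
First 5 characters: "blnni"
Remaining characters: "a"
Concatenate remaining + first: "a" + "blnni" = "ablnni"

ablnni


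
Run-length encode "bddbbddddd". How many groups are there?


Input: bddbbddddd
Scanning for consecutive runs:
  Group 1: 'b' x 1 (positions 0-0)
  Group 2: 'd' x 2 (positions 1-2)
  Group 3: 'b' x 2 (positions 3-4)
  Group 4: 'd' x 5 (positions 5-9)
Total groups: 4

4


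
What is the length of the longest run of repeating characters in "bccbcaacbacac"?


Input: "bccbcaacbacac"
Scanning for longest run:
  Position 1 ('c'): new char, reset run to 1
  Position 2 ('c'): continues run of 'c', length=2
  Position 3 ('b'): new char, reset run to 1
  Position 4 ('c'): new char, reset run to 1
  Position 5 ('a'): new char, reset run to 1
  Position 6 ('a'): continues run of 'a', length=2
  Position 7 ('c'): new char, reset run to 1
  Position 8 ('b'): new char, reset run to 1
  Position 9 ('a'): new char, reset run to 1
  Position 10 ('c'): new char, reset run to 1
  Position 11 ('a'): new char, reset run to 1
  Position 12 ('c'): new char, reset run to 1
Longest run: 'c' with length 2

2


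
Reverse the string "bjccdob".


Input: bjccdob
Reading characters right to left:
  Position 6: 'b'
  Position 5: 'o'
  Position 4: 'd'
  Position 3: 'c'
  Position 2: 'c'
  Position 1: 'j'
  Position 0: 'b'
Reversed: bodccjb

bodccjb


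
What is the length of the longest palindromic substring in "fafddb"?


Input: "fafddb"
Checking substrings for palindromes:
  [0:3] "faf" (len 3) => palindrome
  [3:5] "dd" (len 2) => palindrome
Longest palindromic substring: "faf" with length 3

3


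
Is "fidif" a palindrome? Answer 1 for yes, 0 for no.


Input: fidif
Reversed: fidif
  Compare pos 0 ('f') with pos 4 ('f'): match
  Compare pos 1 ('i') with pos 3 ('i'): match
Result: palindrome

1


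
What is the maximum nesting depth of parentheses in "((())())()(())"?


Input: "((())())()(())"
Tracking depth:
  Position 0 '(': depth becomes 1
  Position 1 '(': depth becomes 2
  Position 2 '(': depth becomes 3
  Position 3 ')': depth becomes 2
  Position 4 ')': depth becomes 1
  Position 5 '(': depth becomes 2
  Position 6 ')': depth becomes 1
  Position 7 ')': depth becomes 0
  Position 8 '(': depth becomes 1
  Position 9 ')': depth becomes 0
  Position 10 '(': depth becomes 1
  Position 11 '(': depth becomes 2
  Position 12 ')': depth becomes 1
  Position 13 ')': depth becomes 0
Maximum depth reached: 3

3


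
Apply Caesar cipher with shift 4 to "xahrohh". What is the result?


Caesar cipher: shift "xahrohh" by 4
  'x' (pos 23) + 4 = pos 1 = 'b'
  'a' (pos 0) + 4 = pos 4 = 'e'
  'h' (pos 7) + 4 = pos 11 = 'l'
  'r' (pos 17) + 4 = pos 21 = 'v'
  'o' (pos 14) + 4 = pos 18 = 's'
  'h' (pos 7) + 4 = pos 11 = 'l'
  'h' (pos 7) + 4 = pos 11 = 'l'
Result: belvsll

belvsll


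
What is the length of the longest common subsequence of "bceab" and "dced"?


LCS of "bceab" and "dced"
DP table:
           d    c    e    d
      0    0    0    0    0
  b   0    0    0    0    0
  c   0    0    1    1    1
  e   0    0    1    2    2
  a   0    0    1    2    2
  b   0    0    1    2    2
LCS length = dp[5][4] = 2

2


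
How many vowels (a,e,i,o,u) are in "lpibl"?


Input: lpibl
Checking each character:
  'l' at position 0: consonant
  'p' at position 1: consonant
  'i' at position 2: vowel (running total: 1)
  'b' at position 3: consonant
  'l' at position 4: consonant
Total vowels: 1

1


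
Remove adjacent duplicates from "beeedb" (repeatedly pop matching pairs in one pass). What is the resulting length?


Input: beeedb
Stack-based adjacent duplicate removal:
  Read 'b': push. Stack: b
  Read 'e': push. Stack: be
  Read 'e': matches stack top 'e' => pop. Stack: b
  Read 'e': push. Stack: be
  Read 'd': push. Stack: bed
  Read 'b': push. Stack: bedb
Final stack: "bedb" (length 4)

4


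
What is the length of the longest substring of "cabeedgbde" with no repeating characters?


Input: "cabeedgbde"
Sliding window (track last position of each char):
  Position 0 ('c'): window [0,0] length 1 -- new best
  Position 1 ('a'): window [0,1] length 2 -- new best
  Position 2 ('b'): window [0,2] length 3 -- new best
  Position 3 ('e'): window [0,3] length 4 -- new best
  Position 4 ('e'): repeat (last at 3), move window start to 4
  Position 4 ('e'): window [4,4] length 1
  Position 5 ('d'): window [4,5] length 2
  Position 6 ('g'): window [4,6] length 3
  Position 7 ('b'): window [4,7] length 4
  Position 8 ('d'): repeat (last at 5), move window start to 6
  Position 8 ('d'): window [6,8] length 3
  Position 9 ('e'): window [6,9] length 4
Longest substring with no repeats: "cabe" with length 4

4


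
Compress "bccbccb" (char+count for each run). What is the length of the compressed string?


Input: bccbccb
Runs:
  'b' x 1 => "b1"
  'c' x 2 => "c2"
  'b' x 1 => "b1"
  'c' x 2 => "c2"
  'b' x 1 => "b1"
Compressed: "b1c2b1c2b1"
Compressed length: 10

10


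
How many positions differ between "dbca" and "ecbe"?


Comparing "dbca" and "ecbe" position by position:
  Position 0: 'd' vs 'e' => DIFFER
  Position 1: 'b' vs 'c' => DIFFER
  Position 2: 'c' vs 'b' => DIFFER
  Position 3: 'a' vs 'e' => DIFFER
Positions that differ: 4

4


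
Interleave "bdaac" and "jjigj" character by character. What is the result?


Interleaving "bdaac" and "jjigj":
  Position 0: 'b' from first, 'j' from second => "bj"
  Position 1: 'd' from first, 'j' from second => "dj"
  Position 2: 'a' from first, 'i' from second => "ai"
  Position 3: 'a' from first, 'g' from second => "ag"
  Position 4: 'c' from first, 'j' from second => "cj"
Result: bjdjaiagcj

bjdjaiagcj


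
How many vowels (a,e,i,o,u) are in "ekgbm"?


Input: ekgbm
Checking each character:
  'e' at position 0: vowel (running total: 1)
  'k' at position 1: consonant
  'g' at position 2: consonant
  'b' at position 3: consonant
  'm' at position 4: consonant
Total vowels: 1

1


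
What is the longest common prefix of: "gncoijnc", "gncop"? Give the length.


Words: gncoijnc, gncop
  Position 0: all 'g' => match
  Position 1: all 'n' => match
  Position 2: all 'c' => match
  Position 3: all 'o' => match
  Position 4: ('i', 'p') => mismatch, stop
LCP = "gnco" (length 4)

4


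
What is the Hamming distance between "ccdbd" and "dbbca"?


Comparing "ccdbd" and "dbbca" position by position:
  Position 0: 'c' vs 'd' => differ
  Position 1: 'c' vs 'b' => differ
  Position 2: 'd' vs 'b' => differ
  Position 3: 'b' vs 'c' => differ
  Position 4: 'd' vs 'a' => differ
Total differences (Hamming distance): 5

5


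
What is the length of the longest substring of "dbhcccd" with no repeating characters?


Input: "dbhcccd"
Sliding window (track last position of each char):
  Position 0 ('d'): window [0,0] length 1 -- new best
  Position 1 ('b'): window [0,1] length 2 -- new best
  Position 2 ('h'): window [0,2] length 3 -- new best
  Position 3 ('c'): window [0,3] length 4 -- new best
  Position 4 ('c'): repeat (last at 3), move window start to 4
  Position 4 ('c'): window [4,4] length 1
  Position 5 ('c'): repeat (last at 4), move window start to 5
  Position 5 ('c'): window [5,5] length 1
  Position 6 ('d'): window [5,6] length 2
Longest substring with no repeats: "dbhc" with length 4

4


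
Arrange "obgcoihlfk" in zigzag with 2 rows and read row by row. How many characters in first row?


Zigzag "obgcoihlfk" into 2 rows:
Placing characters:
  'o' => row 0
  'b' => row 1
  'g' => row 0
  'c' => row 1
  'o' => row 0
  'i' => row 1
  'h' => row 0
  'l' => row 1
  'f' => row 0
  'k' => row 1
Rows:
  Row 0: "ogohf"
  Row 1: "bcilk"
First row length: 5

5


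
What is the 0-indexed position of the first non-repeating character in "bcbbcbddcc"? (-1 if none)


Input: bcbbcbddcc
Character frequencies:
  'b': 4
  'c': 4
  'd': 2
Scanning left to right for freq == 1:
  Position 0 ('b'): freq=4, skip
  Position 1 ('c'): freq=4, skip
  Position 2 ('b'): freq=4, skip
  Position 3 ('b'): freq=4, skip
  Position 4 ('c'): freq=4, skip
  Position 5 ('b'): freq=4, skip
  Position 6 ('d'): freq=2, skip
  Position 7 ('d'): freq=2, skip
  Position 8 ('c'): freq=4, skip
  Position 9 ('c'): freq=4, skip
  No unique character found => answer = -1

-1


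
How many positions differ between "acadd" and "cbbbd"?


Comparing "acadd" and "cbbbd" position by position:
  Position 0: 'a' vs 'c' => DIFFER
  Position 1: 'c' vs 'b' => DIFFER
  Position 2: 'a' vs 'b' => DIFFER
  Position 3: 'd' vs 'b' => DIFFER
  Position 4: 'd' vs 'd' => same
Positions that differ: 4

4


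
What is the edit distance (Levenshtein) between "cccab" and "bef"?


Computing edit distance: "cccab" -> "bef"
DP table:
           b    e    f
      0    1    2    3
  c   1    1    2    3
  c   2    2    2    3
  c   3    3    3    3
  a   4    4    4    4
  b   5    4    5    5
Edit distance = dp[5][3] = 5

5


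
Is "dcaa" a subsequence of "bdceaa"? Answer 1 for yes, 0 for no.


Check if "dcaa" is a subsequence of "bdceaa"
Greedy scan:
  Position 0 ('b'): no match needed
  Position 1 ('d'): matches sub[0] = 'd'
  Position 2 ('c'): matches sub[1] = 'c'
  Position 3 ('e'): no match needed
  Position 4 ('a'): matches sub[2] = 'a'
  Position 5 ('a'): matches sub[3] = 'a'
All 4 characters matched => is a subsequence

1


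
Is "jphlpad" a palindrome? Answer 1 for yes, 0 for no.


Input: jphlpad
Reversed: daplhpj
  Compare pos 0 ('j') with pos 6 ('d'): MISMATCH
  Compare pos 1 ('p') with pos 5 ('a'): MISMATCH
  Compare pos 2 ('h') with pos 4 ('p'): MISMATCH
Result: not a palindrome

0


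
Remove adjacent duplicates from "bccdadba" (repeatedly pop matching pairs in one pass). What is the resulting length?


Input: bccdadba
Stack-based adjacent duplicate removal:
  Read 'b': push. Stack: b
  Read 'c': push. Stack: bc
  Read 'c': matches stack top 'c' => pop. Stack: b
  Read 'd': push. Stack: bd
  Read 'a': push. Stack: bda
  Read 'd': push. Stack: bdad
  Read 'b': push. Stack: bdadb
  Read 'a': push. Stack: bdadba
Final stack: "bdadba" (length 6)

6


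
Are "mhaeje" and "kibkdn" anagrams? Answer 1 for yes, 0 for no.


Strings: "mhaeje", "kibkdn"
Sorted first:  aeehjm
Sorted second: bdikkn
Differ at position 0: 'a' vs 'b' => not anagrams

0


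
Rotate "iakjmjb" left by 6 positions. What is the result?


Input: "iakjmjb", rotate left by 6
First 6 characters: "iakjmj"
Remaining characters: "b"
Concatenate remaining + first: "b" + "iakjmj" = "biakjmj"

biakjmj


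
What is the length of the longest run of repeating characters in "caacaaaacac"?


Input: "caacaaaacac"
Scanning for longest run:
  Position 1 ('a'): new char, reset run to 1
  Position 2 ('a'): continues run of 'a', length=2
  Position 3 ('c'): new char, reset run to 1
  Position 4 ('a'): new char, reset run to 1
  Position 5 ('a'): continues run of 'a', length=2
  Position 6 ('a'): continues run of 'a', length=3
  Position 7 ('a'): continues run of 'a', length=4
  Position 8 ('c'): new char, reset run to 1
  Position 9 ('a'): new char, reset run to 1
  Position 10 ('c'): new char, reset run to 1
Longest run: 'a' with length 4

4


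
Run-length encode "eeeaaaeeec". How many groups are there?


Input: eeeaaaeeec
Scanning for consecutive runs:
  Group 1: 'e' x 3 (positions 0-2)
  Group 2: 'a' x 3 (positions 3-5)
  Group 3: 'e' x 3 (positions 6-8)
  Group 4: 'c' x 1 (positions 9-9)
Total groups: 4

4


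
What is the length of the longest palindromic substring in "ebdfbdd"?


Input: "ebdfbdd"
Checking substrings for palindromes:
  [5:7] "dd" (len 2) => palindrome
Longest palindromic substring: "dd" with length 2

2


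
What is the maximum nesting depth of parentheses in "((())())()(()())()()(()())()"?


Input: "((())())()(()())()()(()())()"
Tracking depth:
  Position 0 '(': depth becomes 1
  Position 1 '(': depth becomes 2
  Position 2 '(': depth becomes 3
  Position 3 ')': depth becomes 2
  Position 4 ')': depth becomes 1
  Position 5 '(': depth becomes 2
  Position 6 ')': depth becomes 1
  Position 7 ')': depth becomes 0
  Position 8 '(': depth becomes 1
  Position 9 ')': depth becomes 0
  Position 10 '(': depth becomes 1
  Position 11 '(': depth becomes 2
  Position 12 ')': depth becomes 1
  Position 13 '(': depth becomes 2
  Position 14 ')': depth becomes 1
  Position 15 ')': depth becomes 0
  Position 16 '(': depth becomes 1
  Position 17 ')': depth becomes 0
  Position 18 '(': depth becomes 1
  Position 19 ')': depth becomes 0
  Position 20 '(': depth becomes 1
  Position 21 '(': depth becomes 2
  Position 22 ')': depth becomes 1
  Position 23 '(': depth becomes 2
  Position 24 ')': depth becomes 1
  Position 25 ')': depth becomes 0
  Position 26 '(': depth becomes 1
  Position 27 ')': depth becomes 0
Maximum depth reached: 3

3


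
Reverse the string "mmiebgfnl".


Input: mmiebgfnl
Reading characters right to left:
  Position 8: 'l'
  Position 7: 'n'
  Position 6: 'f'
  Position 5: 'g'
  Position 4: 'b'
  Position 3: 'e'
  Position 2: 'i'
  Position 1: 'm'
  Position 0: 'm'
Reversed: lnfgbeimm

lnfgbeimm


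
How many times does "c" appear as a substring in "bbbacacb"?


Searching for "c" in "bbbacacb"
Scanning each position:
  Position 0: "b" => no
  Position 1: "b" => no
  Position 2: "b" => no
  Position 3: "a" => no
  Position 4: "c" => MATCH
  Position 5: "a" => no
  Position 6: "c" => MATCH
  Position 7: "b" => no
Total occurrences: 2

2


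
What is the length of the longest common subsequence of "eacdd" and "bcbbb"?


LCS of "eacdd" and "bcbbb"
DP table:
           b    c    b    b    b
      0    0    0    0    0    0
  e   0    0    0    0    0    0
  a   0    0    0    0    0    0
  c   0    0    1    1    1    1
  d   0    0    1    1    1    1
  d   0    0    1    1    1    1
LCS length = dp[5][5] = 1

1


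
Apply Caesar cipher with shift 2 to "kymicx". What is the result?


Caesar cipher: shift "kymicx" by 2
  'k' (pos 10) + 2 = pos 12 = 'm'
  'y' (pos 24) + 2 = pos 0 = 'a'
  'm' (pos 12) + 2 = pos 14 = 'o'
  'i' (pos 8) + 2 = pos 10 = 'k'
  'c' (pos 2) + 2 = pos 4 = 'e'
  'x' (pos 23) + 2 = pos 25 = 'z'
Result: maokez

maokez


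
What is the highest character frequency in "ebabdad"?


Input: ebabdad
Character counts:
  'a': 2
  'b': 2
  'd': 2
  'e': 1
Maximum frequency: 2

2


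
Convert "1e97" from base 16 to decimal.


Input: "1e97" in base 16
Positional expansion:
  Digit '1' (value 1) x 16^3 = 4096
  Digit 'e' (value 14) x 16^2 = 3584
  Digit '9' (value 9) x 16^1 = 144
  Digit '7' (value 7) x 16^0 = 7
Sum = 7831

7831


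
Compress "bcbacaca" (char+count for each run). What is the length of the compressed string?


Input: bcbacaca
Runs:
  'b' x 1 => "b1"
  'c' x 1 => "c1"
  'b' x 1 => "b1"
  'a' x 1 => "a1"
  'c' x 1 => "c1"
  'a' x 1 => "a1"
  'c' x 1 => "c1"
  'a' x 1 => "a1"
Compressed: "b1c1b1a1c1a1c1a1"
Compressed length: 16

16


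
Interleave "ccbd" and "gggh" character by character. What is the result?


Interleaving "ccbd" and "gggh":
  Position 0: 'c' from first, 'g' from second => "cg"
  Position 1: 'c' from first, 'g' from second => "cg"
  Position 2: 'b' from first, 'g' from second => "bg"
  Position 3: 'd' from first, 'h' from second => "dh"
Result: cgcgbgdh

cgcgbgdh


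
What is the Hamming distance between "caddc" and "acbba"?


Comparing "caddc" and "acbba" position by position:
  Position 0: 'c' vs 'a' => differ
  Position 1: 'a' vs 'c' => differ
  Position 2: 'd' vs 'b' => differ
  Position 3: 'd' vs 'b' => differ
  Position 4: 'c' vs 'a' => differ
Total differences (Hamming distance): 5

5


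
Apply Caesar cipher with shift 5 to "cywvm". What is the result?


Caesar cipher: shift "cywvm" by 5
  'c' (pos 2) + 5 = pos 7 = 'h'
  'y' (pos 24) + 5 = pos 3 = 'd'
  'w' (pos 22) + 5 = pos 1 = 'b'
  'v' (pos 21) + 5 = pos 0 = 'a'
  'm' (pos 12) + 5 = pos 17 = 'r'
Result: hdbar

hdbar


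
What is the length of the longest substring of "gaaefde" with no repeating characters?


Input: "gaaefde"
Sliding window (track last position of each char):
  Position 0 ('g'): window [0,0] length 1 -- new best
  Position 1 ('a'): window [0,1] length 2 -- new best
  Position 2 ('a'): repeat (last at 1), move window start to 2
  Position 2 ('a'): window [2,2] length 1
  Position 3 ('e'): window [2,3] length 2
  Position 4 ('f'): window [2,4] length 3 -- new best
  Position 5 ('d'): window [2,5] length 4 -- new best
  Position 6 ('e'): repeat (last at 3), move window start to 4
  Position 6 ('e'): window [4,6] length 3
Longest substring with no repeats: "aefd" with length 4

4


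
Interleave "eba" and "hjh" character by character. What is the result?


Interleaving "eba" and "hjh":
  Position 0: 'e' from first, 'h' from second => "eh"
  Position 1: 'b' from first, 'j' from second => "bj"
  Position 2: 'a' from first, 'h' from second => "ah"
Result: ehbjah

ehbjah


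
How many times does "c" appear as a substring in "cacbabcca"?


Searching for "c" in "cacbabcca"
Scanning each position:
  Position 0: "c" => MATCH
  Position 1: "a" => no
  Position 2: "c" => MATCH
  Position 3: "b" => no
  Position 4: "a" => no
  Position 5: "b" => no
  Position 6: "c" => MATCH
  Position 7: "c" => MATCH
  Position 8: "a" => no
Total occurrences: 4

4


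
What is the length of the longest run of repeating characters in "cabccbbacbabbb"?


Input: "cabccbbacbabbb"
Scanning for longest run:
  Position 1 ('a'): new char, reset run to 1
  Position 2 ('b'): new char, reset run to 1
  Position 3 ('c'): new char, reset run to 1
  Position 4 ('c'): continues run of 'c', length=2
  Position 5 ('b'): new char, reset run to 1
  Position 6 ('b'): continues run of 'b', length=2
  Position 7 ('a'): new char, reset run to 1
  Position 8 ('c'): new char, reset run to 1
  Position 9 ('b'): new char, reset run to 1
  Position 10 ('a'): new char, reset run to 1
  Position 11 ('b'): new char, reset run to 1
  Position 12 ('b'): continues run of 'b', length=2
  Position 13 ('b'): continues run of 'b', length=3
Longest run: 'b' with length 3

3


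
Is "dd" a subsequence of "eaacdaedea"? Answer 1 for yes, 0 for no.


Check if "dd" is a subsequence of "eaacdaedea"
Greedy scan:
  Position 0 ('e'): no match needed
  Position 1 ('a'): no match needed
  Position 2 ('a'): no match needed
  Position 3 ('c'): no match needed
  Position 4 ('d'): matches sub[0] = 'd'
  Position 5 ('a'): no match needed
  Position 6 ('e'): no match needed
  Position 7 ('d'): matches sub[1] = 'd'
  Position 8 ('e'): no match needed
  Position 9 ('a'): no match needed
All 2 characters matched => is a subsequence

1


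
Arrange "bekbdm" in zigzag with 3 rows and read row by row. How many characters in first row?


Zigzag "bekbdm" into 3 rows:
Placing characters:
  'b' => row 0
  'e' => row 1
  'k' => row 2
  'b' => row 1
  'd' => row 0
  'm' => row 1
Rows:
  Row 0: "bd"
  Row 1: "ebm"
  Row 2: "k"
First row length: 2

2


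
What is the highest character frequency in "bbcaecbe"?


Input: bbcaecbe
Character counts:
  'a': 1
  'b': 3
  'c': 2
  'e': 2
Maximum frequency: 3

3


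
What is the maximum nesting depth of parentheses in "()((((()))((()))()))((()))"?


Input: "()((((()))((()))()))((()))"
Tracking depth:
  Position 0 '(': depth becomes 1
  Position 1 ')': depth becomes 0
  Position 2 '(': depth becomes 1
  Position 3 '(': depth becomes 2
  Position 4 '(': depth becomes 3
  Position 5 '(': depth becomes 4
  Position 6 '(': depth becomes 5
  Position 7 ')': depth becomes 4
  Position 8 ')': depth becomes 3
  Position 9 ')': depth becomes 2
  Position 10 '(': depth becomes 3
  Position 11 '(': depth becomes 4
  Position 12 '(': depth becomes 5
  Position 13 ')': depth becomes 4
  Position 14 ')': depth becomes 3
  Position 15 ')': depth becomes 2
  Position 16 '(': depth becomes 3
  Position 17 ')': depth becomes 2
  Position 18 ')': depth becomes 1
  Position 19 ')': depth becomes 0
  Position 20 '(': depth becomes 1
  Position 21 '(': depth becomes 2
  Position 22 '(': depth becomes 3
  Position 23 ')': depth becomes 2
  Position 24 ')': depth becomes 1
  Position 25 ')': depth becomes 0
Maximum depth reached: 5

5


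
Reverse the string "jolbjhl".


Input: jolbjhl
Reading characters right to left:
  Position 6: 'l'
  Position 5: 'h'
  Position 4: 'j'
  Position 3: 'b'
  Position 2: 'l'
  Position 1: 'o'
  Position 0: 'j'
Reversed: lhjbloj

lhjbloj


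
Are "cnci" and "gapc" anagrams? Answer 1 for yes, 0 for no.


Strings: "cnci", "gapc"
Sorted first:  ccin
Sorted second: acgp
Differ at position 0: 'c' vs 'a' => not anagrams

0


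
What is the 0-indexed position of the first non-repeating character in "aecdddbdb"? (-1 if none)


Input: aecdddbdb
Character frequencies:
  'a': 1
  'b': 2
  'c': 1
  'd': 4
  'e': 1
Scanning left to right for freq == 1:
  Position 0 ('a'): unique! => answer = 0

0


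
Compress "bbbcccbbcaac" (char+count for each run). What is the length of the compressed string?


Input: bbbcccbbcaac
Runs:
  'b' x 3 => "b3"
  'c' x 3 => "c3"
  'b' x 2 => "b2"
  'c' x 1 => "c1"
  'a' x 2 => "a2"
  'c' x 1 => "c1"
Compressed: "b3c3b2c1a2c1"
Compressed length: 12

12


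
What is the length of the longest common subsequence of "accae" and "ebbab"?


LCS of "accae" and "ebbab"
DP table:
           e    b    b    a    b
      0    0    0    0    0    0
  a   0    0    0    0    1    1
  c   0    0    0    0    1    1
  c   0    0    0    0    1    1
  a   0    0    0    0    1    1
  e   0    1    1    1    1    1
LCS length = dp[5][5] = 1

1


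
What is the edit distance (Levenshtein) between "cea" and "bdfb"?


Computing edit distance: "cea" -> "bdfb"
DP table:
           b    d    f    b
      0    1    2    3    4
  c   1    1    2    3    4
  e   2    2    2    3    4
  a   3    3    3    3    4
Edit distance = dp[3][4] = 4

4


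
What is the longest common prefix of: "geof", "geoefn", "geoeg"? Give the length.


Words: geof, geoefn, geoeg
  Position 0: all 'g' => match
  Position 1: all 'e' => match
  Position 2: all 'o' => match
  Position 3: ('f', 'e', 'e') => mismatch, stop
LCP = "geo" (length 3)

3


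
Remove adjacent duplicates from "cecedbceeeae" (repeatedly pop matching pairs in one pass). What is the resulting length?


Input: cecedbceeeae
Stack-based adjacent duplicate removal:
  Read 'c': push. Stack: c
  Read 'e': push. Stack: ce
  Read 'c': push. Stack: cec
  Read 'e': push. Stack: cece
  Read 'd': push. Stack: ceced
  Read 'b': push. Stack: cecedb
  Read 'c': push. Stack: cecedbc
  Read 'e': push. Stack: cecedbce
  Read 'e': matches stack top 'e' => pop. Stack: cecedbc
  Read 'e': push. Stack: cecedbce
  Read 'a': push. Stack: cecedbcea
  Read 'e': push. Stack: cecedbceae
Final stack: "cecedbceae" (length 10)

10


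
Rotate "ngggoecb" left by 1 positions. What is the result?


Input: "ngggoecb", rotate left by 1
First 1 characters: "n"
Remaining characters: "gggoecb"
Concatenate remaining + first: "gggoecb" + "n" = "gggoecbn"

gggoecbn


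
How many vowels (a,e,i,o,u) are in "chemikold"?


Input: chemikold
Checking each character:
  'c' at position 0: consonant
  'h' at position 1: consonant
  'e' at position 2: vowel (running total: 1)
  'm' at position 3: consonant
  'i' at position 4: vowel (running total: 2)
  'k' at position 5: consonant
  'o' at position 6: vowel (running total: 3)
  'l' at position 7: consonant
  'd' at position 8: consonant
Total vowels: 3

3


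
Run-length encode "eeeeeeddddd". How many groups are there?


Input: eeeeeeddddd
Scanning for consecutive runs:
  Group 1: 'e' x 6 (positions 0-5)
  Group 2: 'd' x 5 (positions 6-10)
Total groups: 2

2


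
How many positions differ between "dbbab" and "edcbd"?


Comparing "dbbab" and "edcbd" position by position:
  Position 0: 'd' vs 'e' => DIFFER
  Position 1: 'b' vs 'd' => DIFFER
  Position 2: 'b' vs 'c' => DIFFER
  Position 3: 'a' vs 'b' => DIFFER
  Position 4: 'b' vs 'd' => DIFFER
Positions that differ: 5

5


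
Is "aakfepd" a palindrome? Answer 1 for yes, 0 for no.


Input: aakfepd
Reversed: dpefkaa
  Compare pos 0 ('a') with pos 6 ('d'): MISMATCH
  Compare pos 1 ('a') with pos 5 ('p'): MISMATCH
  Compare pos 2 ('k') with pos 4 ('e'): MISMATCH
Result: not a palindrome

0


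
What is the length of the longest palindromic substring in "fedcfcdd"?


Input: "fedcfcdd"
Checking substrings for palindromes:
  [2:7] "dcfcd" (len 5) => palindrome
  [3:6] "cfc" (len 3) => palindrome
  [6:8] "dd" (len 2) => palindrome
Longest palindromic substring: "dcfcd" with length 5

5


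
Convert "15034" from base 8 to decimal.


Input: "15034" in base 8
Positional expansion:
  Digit '1' (value 1) x 8^4 = 4096
  Digit '5' (value 5) x 8^3 = 2560
  Digit '0' (value 0) x 8^2 = 0
  Digit '3' (value 3) x 8^1 = 24
  Digit '4' (value 4) x 8^0 = 4
Sum = 6684

6684


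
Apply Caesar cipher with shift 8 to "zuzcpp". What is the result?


Caesar cipher: shift "zuzcpp" by 8
  'z' (pos 25) + 8 = pos 7 = 'h'
  'u' (pos 20) + 8 = pos 2 = 'c'
  'z' (pos 25) + 8 = pos 7 = 'h'
  'c' (pos 2) + 8 = pos 10 = 'k'
  'p' (pos 15) + 8 = pos 23 = 'x'
  'p' (pos 15) + 8 = pos 23 = 'x'
Result: hchkxx

hchkxx


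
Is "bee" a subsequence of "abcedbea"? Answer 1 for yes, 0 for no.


Check if "bee" is a subsequence of "abcedbea"
Greedy scan:
  Position 0 ('a'): no match needed
  Position 1 ('b'): matches sub[0] = 'b'
  Position 2 ('c'): no match needed
  Position 3 ('e'): matches sub[1] = 'e'
  Position 4 ('d'): no match needed
  Position 5 ('b'): no match needed
  Position 6 ('e'): matches sub[2] = 'e'
  Position 7 ('a'): no match needed
All 3 characters matched => is a subsequence

1


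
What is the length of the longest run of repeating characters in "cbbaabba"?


Input: "cbbaabba"
Scanning for longest run:
  Position 1 ('b'): new char, reset run to 1
  Position 2 ('b'): continues run of 'b', length=2
  Position 3 ('a'): new char, reset run to 1
  Position 4 ('a'): continues run of 'a', length=2
  Position 5 ('b'): new char, reset run to 1
  Position 6 ('b'): continues run of 'b', length=2
  Position 7 ('a'): new char, reset run to 1
Longest run: 'b' with length 2

2


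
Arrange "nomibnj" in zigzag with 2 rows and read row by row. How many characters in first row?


Zigzag "nomibnj" into 2 rows:
Placing characters:
  'n' => row 0
  'o' => row 1
  'm' => row 0
  'i' => row 1
  'b' => row 0
  'n' => row 1
  'j' => row 0
Rows:
  Row 0: "nmbj"
  Row 1: "oin"
First row length: 4

4


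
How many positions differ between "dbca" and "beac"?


Comparing "dbca" and "beac" position by position:
  Position 0: 'd' vs 'b' => DIFFER
  Position 1: 'b' vs 'e' => DIFFER
  Position 2: 'c' vs 'a' => DIFFER
  Position 3: 'a' vs 'c' => DIFFER
Positions that differ: 4

4


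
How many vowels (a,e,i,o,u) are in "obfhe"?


Input: obfhe
Checking each character:
  'o' at position 0: vowel (running total: 1)
  'b' at position 1: consonant
  'f' at position 2: consonant
  'h' at position 3: consonant
  'e' at position 4: vowel (running total: 2)
Total vowels: 2

2


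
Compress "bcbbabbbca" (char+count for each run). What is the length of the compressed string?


Input: bcbbabbbca
Runs:
  'b' x 1 => "b1"
  'c' x 1 => "c1"
  'b' x 2 => "b2"
  'a' x 1 => "a1"
  'b' x 3 => "b3"
  'c' x 1 => "c1"
  'a' x 1 => "a1"
Compressed: "b1c1b2a1b3c1a1"
Compressed length: 14

14
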